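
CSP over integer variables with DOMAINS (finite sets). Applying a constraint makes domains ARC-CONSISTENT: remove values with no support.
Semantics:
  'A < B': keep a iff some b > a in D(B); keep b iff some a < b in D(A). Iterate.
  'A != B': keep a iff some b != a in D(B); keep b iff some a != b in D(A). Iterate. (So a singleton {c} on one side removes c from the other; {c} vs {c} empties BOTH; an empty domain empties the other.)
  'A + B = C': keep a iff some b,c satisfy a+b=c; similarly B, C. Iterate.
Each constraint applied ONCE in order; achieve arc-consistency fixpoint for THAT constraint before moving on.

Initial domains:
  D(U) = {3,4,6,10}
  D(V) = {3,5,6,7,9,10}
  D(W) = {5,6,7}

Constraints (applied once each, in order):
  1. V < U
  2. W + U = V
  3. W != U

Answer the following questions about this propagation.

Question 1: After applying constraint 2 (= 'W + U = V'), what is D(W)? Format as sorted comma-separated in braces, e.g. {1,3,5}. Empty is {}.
Answer: {5}

Derivation:
Constraint 1 (V < U) on D(V)={3,5,6,7,9,10} D(U)={3,4,6,10}: V {3,5,6,7,9,10}->{3,5,6,7,9}; U {3,4,6,10}->{4,6,10}
Constraint 2 (W + U = V) on D(W)={5,6,7} D(U)={4,6,10} D(V)={3,5,6,7,9}: W {5,6,7}->{5}; U {4,6,10}->{4}; V {3,5,6,7,9}->{9}
So after constraint 2: D(W) = {5}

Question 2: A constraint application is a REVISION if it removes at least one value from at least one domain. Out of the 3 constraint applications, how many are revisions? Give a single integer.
Answer: 2

Derivation:
Constraint 1 (V < U) on D(V)={3,5,6,7,9,10} D(U)={3,4,6,10}: V {3,5,6,7,9,10}->{3,5,6,7,9}; U {3,4,6,10}->{4,6,10} => REVISION
Constraint 2 (W + U = V) on D(W)={5,6,7} D(U)={4,6,10} D(V)={3,5,6,7,9}: W {5,6,7}->{5}; U {4,6,10}->{4}; V {3,5,6,7,9}->{9} => REVISION
Constraint 3 (W != U) on D(W)={5} D(U)={4}: no change => not a revision
Total revisions = 2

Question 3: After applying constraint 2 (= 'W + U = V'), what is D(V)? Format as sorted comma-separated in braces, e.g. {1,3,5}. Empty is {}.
Constraint 1 (V < U) on D(V)={3,5,6,7,9,10} D(U)={3,4,6,10}: V {3,5,6,7,9,10}->{3,5,6,7,9}; U {3,4,6,10}->{4,6,10}
Constraint 2 (W + U = V) on D(W)={5,6,7} D(U)={4,6,10} D(V)={3,5,6,7,9}: W {5,6,7}->{5}; U {4,6,10}->{4}; V {3,5,6,7,9}->{9}
So after constraint 2: D(V) = {9}

Answer: {9}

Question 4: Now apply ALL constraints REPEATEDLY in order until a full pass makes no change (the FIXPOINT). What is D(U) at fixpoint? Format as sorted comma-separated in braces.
pass 0 (initial): D(U)={3,4,6,10}
pass 1: U {3,4,6,10}->{4}; V {3,5,6,7,9,10}->{9}; W {5,6,7}->{5}
pass 2: U {4}->{}; V {9}->{}; W {5}->{}
pass 3: no change
Fixpoint after 3 passes: D(U) = {}

Answer: {}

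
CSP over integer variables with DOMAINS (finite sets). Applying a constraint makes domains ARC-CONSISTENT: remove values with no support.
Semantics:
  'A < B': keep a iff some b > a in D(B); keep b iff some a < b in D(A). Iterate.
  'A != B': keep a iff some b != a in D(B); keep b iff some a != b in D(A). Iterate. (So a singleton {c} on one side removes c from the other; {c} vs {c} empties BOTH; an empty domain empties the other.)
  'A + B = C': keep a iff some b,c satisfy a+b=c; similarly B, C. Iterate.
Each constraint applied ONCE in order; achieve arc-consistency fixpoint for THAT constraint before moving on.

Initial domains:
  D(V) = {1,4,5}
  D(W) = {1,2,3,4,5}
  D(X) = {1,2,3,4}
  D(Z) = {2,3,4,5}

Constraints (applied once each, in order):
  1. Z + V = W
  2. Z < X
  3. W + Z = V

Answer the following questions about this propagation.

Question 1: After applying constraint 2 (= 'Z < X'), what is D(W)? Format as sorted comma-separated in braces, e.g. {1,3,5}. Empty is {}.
Constraint 1 (Z + V = W) on D(Z)={2,3,4,5} D(V)={1,4,5} D(W)={1,2,3,4,5}: Z {2,3,4,5}->{2,3,4}; V {1,4,5}->{1}; W {1,2,3,4,5}->{3,4,5}
Constraint 2 (Z < X) on D(Z)={2,3,4} D(X)={1,2,3,4}: Z {2,3,4}->{2,3}; X {1,2,3,4}->{3,4}
So after constraint 2: D(W) = {3,4,5}

Answer: {3,4,5}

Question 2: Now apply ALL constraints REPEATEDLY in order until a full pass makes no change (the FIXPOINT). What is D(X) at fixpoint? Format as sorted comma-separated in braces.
pass 0 (initial): D(X)={1,2,3,4}
pass 1: V {1,4,5}->{}; W {1,2,3,4,5}->{}; X {1,2,3,4}->{3,4}; Z {2,3,4,5}->{}
pass 2: X {3,4}->{}
pass 3: no change
Fixpoint after 3 passes: D(X) = {}

Answer: {}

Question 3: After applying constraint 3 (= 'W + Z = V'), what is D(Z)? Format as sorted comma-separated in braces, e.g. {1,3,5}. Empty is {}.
Answer: {}

Derivation:
Constraint 1 (Z + V = W) on D(Z)={2,3,4,5} D(V)={1,4,5} D(W)={1,2,3,4,5}: Z {2,3,4,5}->{2,3,4}; V {1,4,5}->{1}; W {1,2,3,4,5}->{3,4,5}
Constraint 2 (Z < X) on D(Z)={2,3,4} D(X)={1,2,3,4}: Z {2,3,4}->{2,3}; X {1,2,3,4}->{3,4}
Constraint 3 (W + Z = V) on D(W)={3,4,5} D(Z)={2,3} D(V)={1}: W {3,4,5}->{}; Z {2,3}->{}; V {1}->{}
So after constraint 3: D(Z) = {}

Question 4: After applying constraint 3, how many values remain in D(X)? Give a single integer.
Answer: 2

Derivation:
Constraint 1 (Z + V = W) on D(Z)={2,3,4,5} D(V)={1,4,5} D(W)={1,2,3,4,5}: Z {2,3,4,5}->{2,3,4}; V {1,4,5}->{1}; W {1,2,3,4,5}->{3,4,5}
Constraint 2 (Z < X) on D(Z)={2,3,4} D(X)={1,2,3,4}: Z {2,3,4}->{2,3}; X {1,2,3,4}->{3,4}
Constraint 3 (W + Z = V) on D(W)={3,4,5} D(Z)={2,3} D(V)={1}: W {3,4,5}->{}; Z {2,3}->{}; V {1}->{}
So after constraint 3: D(X)={3,4}, size = 2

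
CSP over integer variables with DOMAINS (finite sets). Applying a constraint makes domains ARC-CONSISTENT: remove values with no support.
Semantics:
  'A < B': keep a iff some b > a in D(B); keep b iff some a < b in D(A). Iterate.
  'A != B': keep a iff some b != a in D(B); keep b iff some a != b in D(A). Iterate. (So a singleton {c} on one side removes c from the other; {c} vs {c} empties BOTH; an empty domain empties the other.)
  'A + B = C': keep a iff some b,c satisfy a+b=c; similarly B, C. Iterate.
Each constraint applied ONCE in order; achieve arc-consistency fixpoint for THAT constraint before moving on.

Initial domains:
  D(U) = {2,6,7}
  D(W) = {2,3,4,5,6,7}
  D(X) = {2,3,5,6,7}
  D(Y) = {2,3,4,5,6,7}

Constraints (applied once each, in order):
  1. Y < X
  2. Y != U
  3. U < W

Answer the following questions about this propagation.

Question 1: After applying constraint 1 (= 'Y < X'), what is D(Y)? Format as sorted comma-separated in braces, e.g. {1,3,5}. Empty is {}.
Answer: {2,3,4,5,6}

Derivation:
Constraint 1 (Y < X) on D(Y)={2,3,4,5,6,7} D(X)={2,3,5,6,7}: Y {2,3,4,5,6,7}->{2,3,4,5,6}; X {2,3,5,6,7}->{3,5,6,7}
So after constraint 1: D(Y) = {2,3,4,5,6}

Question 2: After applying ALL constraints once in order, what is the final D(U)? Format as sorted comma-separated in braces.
Constraint 1 (Y < X) on D(Y)={2,3,4,5,6,7} D(X)={2,3,5,6,7}: Y {2,3,4,5,6,7}->{2,3,4,5,6}; X {2,3,5,6,7}->{3,5,6,7}
Constraint 2 (Y != U) on D(Y)={2,3,4,5,6} D(U)={2,6,7}: no change
Constraint 3 (U < W) on D(U)={2,6,7} D(W)={2,3,4,5,6,7}: U {2,6,7}->{2,6}; W {2,3,4,5,6,7}->{3,4,5,6,7}
So after all 3 constraints: D(U) = {2,6}

Answer: {2,6}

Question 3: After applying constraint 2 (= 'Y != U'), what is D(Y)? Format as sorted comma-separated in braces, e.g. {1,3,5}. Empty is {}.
Constraint 1 (Y < X) on D(Y)={2,3,4,5,6,7} D(X)={2,3,5,6,7}: Y {2,3,4,5,6,7}->{2,3,4,5,6}; X {2,3,5,6,7}->{3,5,6,7}
Constraint 2 (Y != U) on D(Y)={2,3,4,5,6} D(U)={2,6,7}: no change
So after constraint 2: D(Y) = {2,3,4,5,6}

Answer: {2,3,4,5,6}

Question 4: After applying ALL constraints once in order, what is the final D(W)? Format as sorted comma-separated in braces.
Answer: {3,4,5,6,7}

Derivation:
Constraint 1 (Y < X) on D(Y)={2,3,4,5,6,7} D(X)={2,3,5,6,7}: Y {2,3,4,5,6,7}->{2,3,4,5,6}; X {2,3,5,6,7}->{3,5,6,7}
Constraint 2 (Y != U) on D(Y)={2,3,4,5,6} D(U)={2,6,7}: no change
Constraint 3 (U < W) on D(U)={2,6,7} D(W)={2,3,4,5,6,7}: U {2,6,7}->{2,6}; W {2,3,4,5,6,7}->{3,4,5,6,7}
So after all 3 constraints: D(W) = {3,4,5,6,7}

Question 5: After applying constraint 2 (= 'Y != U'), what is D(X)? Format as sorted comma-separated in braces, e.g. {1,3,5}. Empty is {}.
Answer: {3,5,6,7}

Derivation:
Constraint 1 (Y < X) on D(Y)={2,3,4,5,6,7} D(X)={2,3,5,6,7}: Y {2,3,4,5,6,7}->{2,3,4,5,6}; X {2,3,5,6,7}->{3,5,6,7}
Constraint 2 (Y != U) on D(Y)={2,3,4,5,6} D(U)={2,6,7}: no change
So after constraint 2: D(X) = {3,5,6,7}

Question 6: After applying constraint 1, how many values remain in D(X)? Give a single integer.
Constraint 1 (Y < X) on D(Y)={2,3,4,5,6,7} D(X)={2,3,5,6,7}: Y {2,3,4,5,6,7}->{2,3,4,5,6}; X {2,3,5,6,7}->{3,5,6,7}
So after constraint 1: D(X)={3,5,6,7}, size = 4

Answer: 4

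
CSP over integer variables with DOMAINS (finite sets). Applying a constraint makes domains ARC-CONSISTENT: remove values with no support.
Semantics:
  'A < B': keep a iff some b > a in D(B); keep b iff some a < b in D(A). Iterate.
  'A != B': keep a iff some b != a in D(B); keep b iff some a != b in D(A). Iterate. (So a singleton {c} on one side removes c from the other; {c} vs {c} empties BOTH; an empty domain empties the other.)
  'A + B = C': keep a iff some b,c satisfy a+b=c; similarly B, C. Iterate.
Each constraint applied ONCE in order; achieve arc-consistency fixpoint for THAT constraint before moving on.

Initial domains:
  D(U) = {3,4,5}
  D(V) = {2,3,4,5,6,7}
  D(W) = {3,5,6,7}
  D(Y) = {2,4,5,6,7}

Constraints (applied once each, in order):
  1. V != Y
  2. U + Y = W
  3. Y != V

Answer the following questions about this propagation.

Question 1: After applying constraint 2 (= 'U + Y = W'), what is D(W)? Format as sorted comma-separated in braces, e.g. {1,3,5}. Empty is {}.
Constraint 1 (V != Y) on D(V)={2,3,4,5,6,7} D(Y)={2,4,5,6,7}: no change
Constraint 2 (U + Y = W) on D(U)={3,4,5} D(Y)={2,4,5,6,7} D(W)={3,5,6,7}: Y {2,4,5,6,7}->{2,4}; W {3,5,6,7}->{5,6,7}
So after constraint 2: D(W) = {5,6,7}

Answer: {5,6,7}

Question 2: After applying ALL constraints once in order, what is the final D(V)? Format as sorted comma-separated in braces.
Constraint 1 (V != Y) on D(V)={2,3,4,5,6,7} D(Y)={2,4,5,6,7}: no change
Constraint 2 (U + Y = W) on D(U)={3,4,5} D(Y)={2,4,5,6,7} D(W)={3,5,6,7}: Y {2,4,5,6,7}->{2,4}; W {3,5,6,7}->{5,6,7}
Constraint 3 (Y != V) on D(Y)={2,4} D(V)={2,3,4,5,6,7}: no change
So after all 3 constraints: D(V) = {2,3,4,5,6,7}

Answer: {2,3,4,5,6,7}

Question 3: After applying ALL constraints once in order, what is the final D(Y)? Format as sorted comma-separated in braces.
Answer: {2,4}

Derivation:
Constraint 1 (V != Y) on D(V)={2,3,4,5,6,7} D(Y)={2,4,5,6,7}: no change
Constraint 2 (U + Y = W) on D(U)={3,4,5} D(Y)={2,4,5,6,7} D(W)={3,5,6,7}: Y {2,4,5,6,7}->{2,4}; W {3,5,6,7}->{5,6,7}
Constraint 3 (Y != V) on D(Y)={2,4} D(V)={2,3,4,5,6,7}: no change
So after all 3 constraints: D(Y) = {2,4}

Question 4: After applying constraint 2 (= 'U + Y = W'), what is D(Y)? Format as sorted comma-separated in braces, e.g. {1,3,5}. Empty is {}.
Answer: {2,4}

Derivation:
Constraint 1 (V != Y) on D(V)={2,3,4,5,6,7} D(Y)={2,4,5,6,7}: no change
Constraint 2 (U + Y = W) on D(U)={3,4,5} D(Y)={2,4,5,6,7} D(W)={3,5,6,7}: Y {2,4,5,6,7}->{2,4}; W {3,5,6,7}->{5,6,7}
So after constraint 2: D(Y) = {2,4}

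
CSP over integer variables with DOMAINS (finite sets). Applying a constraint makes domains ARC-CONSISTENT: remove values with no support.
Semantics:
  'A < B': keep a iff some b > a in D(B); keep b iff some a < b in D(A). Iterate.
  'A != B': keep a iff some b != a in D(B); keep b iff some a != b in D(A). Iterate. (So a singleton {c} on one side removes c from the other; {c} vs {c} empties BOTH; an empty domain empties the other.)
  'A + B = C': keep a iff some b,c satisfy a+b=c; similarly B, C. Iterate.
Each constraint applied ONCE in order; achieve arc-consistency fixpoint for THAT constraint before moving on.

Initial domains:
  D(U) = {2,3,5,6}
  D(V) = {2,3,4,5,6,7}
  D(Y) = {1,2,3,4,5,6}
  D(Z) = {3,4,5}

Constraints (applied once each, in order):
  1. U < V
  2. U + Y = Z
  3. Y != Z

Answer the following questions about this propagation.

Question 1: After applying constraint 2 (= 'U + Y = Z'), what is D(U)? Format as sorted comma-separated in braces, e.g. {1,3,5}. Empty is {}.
Answer: {2,3}

Derivation:
Constraint 1 (U < V) on D(U)={2,3,5,6} D(V)={2,3,4,5,6,7}: V {2,3,4,5,6,7}->{3,4,5,6,7}
Constraint 2 (U + Y = Z) on D(U)={2,3,5,6} D(Y)={1,2,3,4,5,6} D(Z)={3,4,5}: U {2,3,5,6}->{2,3}; Y {1,2,3,4,5,6}->{1,2,3}
So after constraint 2: D(U) = {2,3}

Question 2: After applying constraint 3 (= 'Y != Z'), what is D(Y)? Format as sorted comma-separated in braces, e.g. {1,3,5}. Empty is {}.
Constraint 1 (U < V) on D(U)={2,3,5,6} D(V)={2,3,4,5,6,7}: V {2,3,4,5,6,7}->{3,4,5,6,7}
Constraint 2 (U + Y = Z) on D(U)={2,3,5,6} D(Y)={1,2,3,4,5,6} D(Z)={3,4,5}: U {2,3,5,6}->{2,3}; Y {1,2,3,4,5,6}->{1,2,3}
Constraint 3 (Y != Z) on D(Y)={1,2,3} D(Z)={3,4,5}: no change
So after constraint 3: D(Y) = {1,2,3}

Answer: {1,2,3}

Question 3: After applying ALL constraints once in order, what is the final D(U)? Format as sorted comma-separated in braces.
Constraint 1 (U < V) on D(U)={2,3,5,6} D(V)={2,3,4,5,6,7}: V {2,3,4,5,6,7}->{3,4,5,6,7}
Constraint 2 (U + Y = Z) on D(U)={2,3,5,6} D(Y)={1,2,3,4,5,6} D(Z)={3,4,5}: U {2,3,5,6}->{2,3}; Y {1,2,3,4,5,6}->{1,2,3}
Constraint 3 (Y != Z) on D(Y)={1,2,3} D(Z)={3,4,5}: no change
So after all 3 constraints: D(U) = {2,3}

Answer: {2,3}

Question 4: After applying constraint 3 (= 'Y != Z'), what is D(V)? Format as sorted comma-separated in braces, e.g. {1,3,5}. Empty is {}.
Answer: {3,4,5,6,7}

Derivation:
Constraint 1 (U < V) on D(U)={2,3,5,6} D(V)={2,3,4,5,6,7}: V {2,3,4,5,6,7}->{3,4,5,6,7}
Constraint 2 (U + Y = Z) on D(U)={2,3,5,6} D(Y)={1,2,3,4,5,6} D(Z)={3,4,5}: U {2,3,5,6}->{2,3}; Y {1,2,3,4,5,6}->{1,2,3}
Constraint 3 (Y != Z) on D(Y)={1,2,3} D(Z)={3,4,5}: no change
So after constraint 3: D(V) = {3,4,5,6,7}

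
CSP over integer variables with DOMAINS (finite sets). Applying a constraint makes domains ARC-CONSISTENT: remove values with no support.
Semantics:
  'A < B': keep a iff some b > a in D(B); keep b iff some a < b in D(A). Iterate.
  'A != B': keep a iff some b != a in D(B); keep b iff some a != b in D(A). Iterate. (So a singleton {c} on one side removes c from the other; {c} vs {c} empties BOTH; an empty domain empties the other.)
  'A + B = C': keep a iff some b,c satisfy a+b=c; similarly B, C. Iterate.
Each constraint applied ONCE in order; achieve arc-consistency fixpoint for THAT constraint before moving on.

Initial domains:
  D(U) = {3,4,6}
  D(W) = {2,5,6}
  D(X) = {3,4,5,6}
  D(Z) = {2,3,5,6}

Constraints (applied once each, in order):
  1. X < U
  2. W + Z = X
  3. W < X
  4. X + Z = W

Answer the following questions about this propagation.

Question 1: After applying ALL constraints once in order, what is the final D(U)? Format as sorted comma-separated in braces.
Answer: {4,6}

Derivation:
Constraint 1 (X < U) on D(X)={3,4,5,6} D(U)={3,4,6}: X {3,4,5,6}->{3,4,5}; U {3,4,6}->{4,6}
Constraint 2 (W + Z = X) on D(W)={2,5,6} D(Z)={2,3,5,6} D(X)={3,4,5}: W {2,5,6}->{2}; Z {2,3,5,6}->{2,3}; X {3,4,5}->{4,5}
Constraint 3 (W < X) on D(W)={2} D(X)={4,5}: no change
Constraint 4 (X + Z = W) on D(X)={4,5} D(Z)={2,3} D(W)={2}: X {4,5}->{}; Z {2,3}->{}; W {2}->{}
So after all 4 constraints: D(U) = {4,6}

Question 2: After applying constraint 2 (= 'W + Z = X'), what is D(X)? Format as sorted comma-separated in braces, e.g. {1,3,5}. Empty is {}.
Constraint 1 (X < U) on D(X)={3,4,5,6} D(U)={3,4,6}: X {3,4,5,6}->{3,4,5}; U {3,4,6}->{4,6}
Constraint 2 (W + Z = X) on D(W)={2,5,6} D(Z)={2,3,5,6} D(X)={3,4,5}: W {2,5,6}->{2}; Z {2,3,5,6}->{2,3}; X {3,4,5}->{4,5}
So after constraint 2: D(X) = {4,5}

Answer: {4,5}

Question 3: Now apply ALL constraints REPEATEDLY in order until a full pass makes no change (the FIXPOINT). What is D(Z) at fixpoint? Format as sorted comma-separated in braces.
Answer: {}

Derivation:
pass 0 (initial): D(Z)={2,3,5,6}
pass 1: U {3,4,6}->{4,6}; W {2,5,6}->{}; X {3,4,5,6}->{}; Z {2,3,5,6}->{}
pass 2: U {4,6}->{}
pass 3: no change
Fixpoint after 3 passes: D(Z) = {}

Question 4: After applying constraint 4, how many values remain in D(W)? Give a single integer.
Constraint 1 (X < U) on D(X)={3,4,5,6} D(U)={3,4,6}: X {3,4,5,6}->{3,4,5}; U {3,4,6}->{4,6}
Constraint 2 (W + Z = X) on D(W)={2,5,6} D(Z)={2,3,5,6} D(X)={3,4,5}: W {2,5,6}->{2}; Z {2,3,5,6}->{2,3}; X {3,4,5}->{4,5}
Constraint 3 (W < X) on D(W)={2} D(X)={4,5}: no change
Constraint 4 (X + Z = W) on D(X)={4,5} D(Z)={2,3} D(W)={2}: X {4,5}->{}; Z {2,3}->{}; W {2}->{}
So after constraint 4: D(W)={}, size = 0

Answer: 0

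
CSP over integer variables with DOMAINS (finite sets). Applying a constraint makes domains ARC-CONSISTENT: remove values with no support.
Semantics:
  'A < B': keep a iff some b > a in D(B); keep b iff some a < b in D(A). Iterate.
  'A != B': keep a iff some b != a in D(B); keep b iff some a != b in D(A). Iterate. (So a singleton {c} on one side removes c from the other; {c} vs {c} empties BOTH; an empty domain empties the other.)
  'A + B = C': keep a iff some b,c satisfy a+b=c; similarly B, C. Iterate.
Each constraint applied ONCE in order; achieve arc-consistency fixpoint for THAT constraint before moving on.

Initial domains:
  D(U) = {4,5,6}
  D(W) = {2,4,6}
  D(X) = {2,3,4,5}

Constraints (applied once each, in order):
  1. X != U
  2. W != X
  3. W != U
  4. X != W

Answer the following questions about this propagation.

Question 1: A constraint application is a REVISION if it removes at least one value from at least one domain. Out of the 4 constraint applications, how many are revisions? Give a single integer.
Answer: 0

Derivation:
Constraint 1 (X != U) on D(X)={2,3,4,5} D(U)={4,5,6}: no change => not a revision
Constraint 2 (W != X) on D(W)={2,4,6} D(X)={2,3,4,5}: no change => not a revision
Constraint 3 (W != U) on D(W)={2,4,6} D(U)={4,5,6}: no change => not a revision
Constraint 4 (X != W) on D(X)={2,3,4,5} D(W)={2,4,6}: no change => not a revision
Total revisions = 0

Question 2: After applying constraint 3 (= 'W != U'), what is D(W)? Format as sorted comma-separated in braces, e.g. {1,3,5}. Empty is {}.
Constraint 1 (X != U) on D(X)={2,3,4,5} D(U)={4,5,6}: no change
Constraint 2 (W != X) on D(W)={2,4,6} D(X)={2,3,4,5}: no change
Constraint 3 (W != U) on D(W)={2,4,6} D(U)={4,5,6}: no change
So after constraint 3: D(W) = {2,4,6}

Answer: {2,4,6}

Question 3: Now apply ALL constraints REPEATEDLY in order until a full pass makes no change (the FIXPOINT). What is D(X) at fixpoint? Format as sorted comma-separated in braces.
pass 0 (initial): D(X)={2,3,4,5}
pass 1: no change
Fixpoint after 1 passes: D(X) = {2,3,4,5}

Answer: {2,3,4,5}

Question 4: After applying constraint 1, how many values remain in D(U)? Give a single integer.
Answer: 3

Derivation:
Constraint 1 (X != U) on D(X)={2,3,4,5} D(U)={4,5,6}: no change
So after constraint 1: D(U)={4,5,6}, size = 3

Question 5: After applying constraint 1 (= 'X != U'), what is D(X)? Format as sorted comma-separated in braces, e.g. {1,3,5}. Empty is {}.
Answer: {2,3,4,5}

Derivation:
Constraint 1 (X != U) on D(X)={2,3,4,5} D(U)={4,5,6}: no change
So after constraint 1: D(X) = {2,3,4,5}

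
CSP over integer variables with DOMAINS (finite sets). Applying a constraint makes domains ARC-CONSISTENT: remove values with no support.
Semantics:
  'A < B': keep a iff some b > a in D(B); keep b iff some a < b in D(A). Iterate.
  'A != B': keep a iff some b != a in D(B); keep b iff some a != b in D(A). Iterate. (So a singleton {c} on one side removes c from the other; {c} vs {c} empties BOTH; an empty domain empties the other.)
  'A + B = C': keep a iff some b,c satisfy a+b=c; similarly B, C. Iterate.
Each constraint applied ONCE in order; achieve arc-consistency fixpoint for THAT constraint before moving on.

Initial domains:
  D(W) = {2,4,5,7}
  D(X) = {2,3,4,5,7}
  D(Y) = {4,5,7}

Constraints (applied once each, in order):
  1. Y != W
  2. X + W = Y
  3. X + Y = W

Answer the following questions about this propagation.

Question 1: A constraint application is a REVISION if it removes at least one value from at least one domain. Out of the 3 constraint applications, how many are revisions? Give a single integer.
Constraint 1 (Y != W) on D(Y)={4,5,7} D(W)={2,4,5,7}: no change => not a revision
Constraint 2 (X + W = Y) on D(X)={2,3,4,5,7} D(W)={2,4,5,7} D(Y)={4,5,7}: X {2,3,4,5,7}->{2,3,5}; W {2,4,5,7}->{2,4,5} => REVISION
Constraint 3 (X + Y = W) on D(X)={2,3,5} D(Y)={4,5,7} D(W)={2,4,5}: X {2,3,5}->{}; Y {4,5,7}->{}; W {2,4,5}->{} => REVISION
Total revisions = 2

Answer: 2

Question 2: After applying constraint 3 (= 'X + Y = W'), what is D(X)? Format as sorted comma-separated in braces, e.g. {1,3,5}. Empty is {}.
Constraint 1 (Y != W) on D(Y)={4,5,7} D(W)={2,4,5,7}: no change
Constraint 2 (X + W = Y) on D(X)={2,3,4,5,7} D(W)={2,4,5,7} D(Y)={4,5,7}: X {2,3,4,5,7}->{2,3,5}; W {2,4,5,7}->{2,4,5}
Constraint 3 (X + Y = W) on D(X)={2,3,5} D(Y)={4,5,7} D(W)={2,4,5}: X {2,3,5}->{}; Y {4,5,7}->{}; W {2,4,5}->{}
So after constraint 3: D(X) = {}

Answer: {}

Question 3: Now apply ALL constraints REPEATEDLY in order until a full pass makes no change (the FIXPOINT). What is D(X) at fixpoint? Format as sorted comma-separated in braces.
pass 0 (initial): D(X)={2,3,4,5,7}
pass 1: W {2,4,5,7}->{}; X {2,3,4,5,7}->{}; Y {4,5,7}->{}
pass 2: no change
Fixpoint after 2 passes: D(X) = {}

Answer: {}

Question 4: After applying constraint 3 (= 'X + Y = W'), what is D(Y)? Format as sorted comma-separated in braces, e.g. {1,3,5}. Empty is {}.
Constraint 1 (Y != W) on D(Y)={4,5,7} D(W)={2,4,5,7}: no change
Constraint 2 (X + W = Y) on D(X)={2,3,4,5,7} D(W)={2,4,5,7} D(Y)={4,5,7}: X {2,3,4,5,7}->{2,3,5}; W {2,4,5,7}->{2,4,5}
Constraint 3 (X + Y = W) on D(X)={2,3,5} D(Y)={4,5,7} D(W)={2,4,5}: X {2,3,5}->{}; Y {4,5,7}->{}; W {2,4,5}->{}
So after constraint 3: D(Y) = {}

Answer: {}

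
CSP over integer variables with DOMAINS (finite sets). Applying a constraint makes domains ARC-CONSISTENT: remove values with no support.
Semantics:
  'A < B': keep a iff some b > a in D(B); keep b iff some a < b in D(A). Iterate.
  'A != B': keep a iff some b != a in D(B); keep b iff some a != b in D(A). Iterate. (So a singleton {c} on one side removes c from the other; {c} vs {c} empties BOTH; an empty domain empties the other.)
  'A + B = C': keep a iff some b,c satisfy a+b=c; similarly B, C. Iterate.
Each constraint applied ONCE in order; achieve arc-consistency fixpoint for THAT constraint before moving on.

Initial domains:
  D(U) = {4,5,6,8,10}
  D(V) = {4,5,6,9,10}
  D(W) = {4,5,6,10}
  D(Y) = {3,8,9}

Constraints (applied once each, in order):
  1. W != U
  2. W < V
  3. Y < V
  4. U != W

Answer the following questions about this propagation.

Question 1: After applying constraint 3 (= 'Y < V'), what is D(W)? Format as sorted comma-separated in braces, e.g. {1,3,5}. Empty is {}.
Constraint 1 (W != U) on D(W)={4,5,6,10} D(U)={4,5,6,8,10}: no change
Constraint 2 (W < V) on D(W)={4,5,6,10} D(V)={4,5,6,9,10}: W {4,5,6,10}->{4,5,6}; V {4,5,6,9,10}->{5,6,9,10}
Constraint 3 (Y < V) on D(Y)={3,8,9} D(V)={5,6,9,10}: no change
So after constraint 3: D(W) = {4,5,6}

Answer: {4,5,6}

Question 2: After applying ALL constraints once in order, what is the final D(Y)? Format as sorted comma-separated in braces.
Answer: {3,8,9}

Derivation:
Constraint 1 (W != U) on D(W)={4,5,6,10} D(U)={4,5,6,8,10}: no change
Constraint 2 (W < V) on D(W)={4,5,6,10} D(V)={4,5,6,9,10}: W {4,5,6,10}->{4,5,6}; V {4,5,6,9,10}->{5,6,9,10}
Constraint 3 (Y < V) on D(Y)={3,8,9} D(V)={5,6,9,10}: no change
Constraint 4 (U != W) on D(U)={4,5,6,8,10} D(W)={4,5,6}: no change
So after all 4 constraints: D(Y) = {3,8,9}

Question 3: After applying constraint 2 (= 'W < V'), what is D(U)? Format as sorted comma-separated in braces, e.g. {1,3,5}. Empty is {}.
Constraint 1 (W != U) on D(W)={4,5,6,10} D(U)={4,5,6,8,10}: no change
Constraint 2 (W < V) on D(W)={4,5,6,10} D(V)={4,5,6,9,10}: W {4,5,6,10}->{4,5,6}; V {4,5,6,9,10}->{5,6,9,10}
So after constraint 2: D(U) = {4,5,6,8,10}

Answer: {4,5,6,8,10}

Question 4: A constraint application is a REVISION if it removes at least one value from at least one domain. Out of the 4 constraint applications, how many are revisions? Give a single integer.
Answer: 1

Derivation:
Constraint 1 (W != U) on D(W)={4,5,6,10} D(U)={4,5,6,8,10}: no change => not a revision
Constraint 2 (W < V) on D(W)={4,5,6,10} D(V)={4,5,6,9,10}: W {4,5,6,10}->{4,5,6}; V {4,5,6,9,10}->{5,6,9,10} => REVISION
Constraint 3 (Y < V) on D(Y)={3,8,9} D(V)={5,6,9,10}: no change => not a revision
Constraint 4 (U != W) on D(U)={4,5,6,8,10} D(W)={4,5,6}: no change => not a revision
Total revisions = 1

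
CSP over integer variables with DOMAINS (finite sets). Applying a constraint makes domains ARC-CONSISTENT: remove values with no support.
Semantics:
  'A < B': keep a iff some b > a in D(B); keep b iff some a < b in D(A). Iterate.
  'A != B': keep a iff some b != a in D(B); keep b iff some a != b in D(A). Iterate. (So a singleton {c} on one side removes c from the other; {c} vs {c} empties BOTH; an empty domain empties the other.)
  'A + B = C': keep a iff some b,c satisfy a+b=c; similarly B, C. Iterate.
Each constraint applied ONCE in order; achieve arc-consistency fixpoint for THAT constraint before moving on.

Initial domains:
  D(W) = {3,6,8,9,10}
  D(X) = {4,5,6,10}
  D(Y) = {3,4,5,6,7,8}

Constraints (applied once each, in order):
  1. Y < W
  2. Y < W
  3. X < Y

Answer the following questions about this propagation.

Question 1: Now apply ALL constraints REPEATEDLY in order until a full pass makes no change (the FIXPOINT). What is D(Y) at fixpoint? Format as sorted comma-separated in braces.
pass 0 (initial): D(Y)={3,4,5,6,7,8}
pass 1: W {3,6,8,9,10}->{6,8,9,10}; X {4,5,6,10}->{4,5,6}; Y {3,4,5,6,7,8}->{5,6,7,8}
pass 2: no change
Fixpoint after 2 passes: D(Y) = {5,6,7,8}

Answer: {5,6,7,8}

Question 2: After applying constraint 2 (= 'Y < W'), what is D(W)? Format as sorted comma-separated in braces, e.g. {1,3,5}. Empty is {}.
Answer: {6,8,9,10}

Derivation:
Constraint 1 (Y < W) on D(Y)={3,4,5,6,7,8} D(W)={3,6,8,9,10}: W {3,6,8,9,10}->{6,8,9,10}
Constraint 2 (Y < W) on D(Y)={3,4,5,6,7,8} D(W)={6,8,9,10}: no change
So after constraint 2: D(W) = {6,8,9,10}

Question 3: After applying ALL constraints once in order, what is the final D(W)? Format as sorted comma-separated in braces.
Constraint 1 (Y < W) on D(Y)={3,4,5,6,7,8} D(W)={3,6,8,9,10}: W {3,6,8,9,10}->{6,8,9,10}
Constraint 2 (Y < W) on D(Y)={3,4,5,6,7,8} D(W)={6,8,9,10}: no change
Constraint 3 (X < Y) on D(X)={4,5,6,10} D(Y)={3,4,5,6,7,8}: X {4,5,6,10}->{4,5,6}; Y {3,4,5,6,7,8}->{5,6,7,8}
So after all 3 constraints: D(W) = {6,8,9,10}

Answer: {6,8,9,10}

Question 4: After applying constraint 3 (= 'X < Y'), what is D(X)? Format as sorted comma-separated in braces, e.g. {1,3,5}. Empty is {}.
Answer: {4,5,6}

Derivation:
Constraint 1 (Y < W) on D(Y)={3,4,5,6,7,8} D(W)={3,6,8,9,10}: W {3,6,8,9,10}->{6,8,9,10}
Constraint 2 (Y < W) on D(Y)={3,4,5,6,7,8} D(W)={6,8,9,10}: no change
Constraint 3 (X < Y) on D(X)={4,5,6,10} D(Y)={3,4,5,6,7,8}: X {4,5,6,10}->{4,5,6}; Y {3,4,5,6,7,8}->{5,6,7,8}
So after constraint 3: D(X) = {4,5,6}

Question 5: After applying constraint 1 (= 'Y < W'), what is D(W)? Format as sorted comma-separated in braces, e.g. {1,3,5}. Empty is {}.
Constraint 1 (Y < W) on D(Y)={3,4,5,6,7,8} D(W)={3,6,8,9,10}: W {3,6,8,9,10}->{6,8,9,10}
So after constraint 1: D(W) = {6,8,9,10}

Answer: {6,8,9,10}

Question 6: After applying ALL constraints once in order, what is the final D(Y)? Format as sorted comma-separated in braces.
Answer: {5,6,7,8}

Derivation:
Constraint 1 (Y < W) on D(Y)={3,4,5,6,7,8} D(W)={3,6,8,9,10}: W {3,6,8,9,10}->{6,8,9,10}
Constraint 2 (Y < W) on D(Y)={3,4,5,6,7,8} D(W)={6,8,9,10}: no change
Constraint 3 (X < Y) on D(X)={4,5,6,10} D(Y)={3,4,5,6,7,8}: X {4,5,6,10}->{4,5,6}; Y {3,4,5,6,7,8}->{5,6,7,8}
So after all 3 constraints: D(Y) = {5,6,7,8}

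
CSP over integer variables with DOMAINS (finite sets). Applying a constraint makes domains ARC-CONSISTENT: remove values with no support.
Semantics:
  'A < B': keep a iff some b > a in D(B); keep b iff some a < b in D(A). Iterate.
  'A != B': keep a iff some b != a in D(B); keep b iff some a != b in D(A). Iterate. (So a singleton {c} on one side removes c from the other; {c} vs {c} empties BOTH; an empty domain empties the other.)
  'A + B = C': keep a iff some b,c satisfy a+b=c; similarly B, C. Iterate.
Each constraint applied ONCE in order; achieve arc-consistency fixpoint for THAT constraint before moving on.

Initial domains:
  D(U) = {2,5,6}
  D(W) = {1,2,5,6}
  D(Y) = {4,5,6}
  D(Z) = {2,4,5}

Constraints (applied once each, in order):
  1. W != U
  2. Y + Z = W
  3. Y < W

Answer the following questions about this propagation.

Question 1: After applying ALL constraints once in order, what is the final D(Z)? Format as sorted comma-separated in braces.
Constraint 1 (W != U) on D(W)={1,2,5,6} D(U)={2,5,6}: no change
Constraint 2 (Y + Z = W) on D(Y)={4,5,6} D(Z)={2,4,5} D(W)={1,2,5,6}: Y {4,5,6}->{4}; Z {2,4,5}->{2}; W {1,2,5,6}->{6}
Constraint 3 (Y < W) on D(Y)={4} D(W)={6}: no change
So after all 3 constraints: D(Z) = {2}

Answer: {2}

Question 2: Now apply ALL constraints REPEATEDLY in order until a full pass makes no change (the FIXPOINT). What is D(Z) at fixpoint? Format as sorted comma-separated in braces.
pass 0 (initial): D(Z)={2,4,5}
pass 1: W {1,2,5,6}->{6}; Y {4,5,6}->{4}; Z {2,4,5}->{2}
pass 2: U {2,5,6}->{2,5}
pass 3: no change
Fixpoint after 3 passes: D(Z) = {2}

Answer: {2}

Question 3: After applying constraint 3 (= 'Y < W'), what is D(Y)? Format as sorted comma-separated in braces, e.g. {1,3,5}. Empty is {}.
Answer: {4}

Derivation:
Constraint 1 (W != U) on D(W)={1,2,5,6} D(U)={2,5,6}: no change
Constraint 2 (Y + Z = W) on D(Y)={4,5,6} D(Z)={2,4,5} D(W)={1,2,5,6}: Y {4,5,6}->{4}; Z {2,4,5}->{2}; W {1,2,5,6}->{6}
Constraint 3 (Y < W) on D(Y)={4} D(W)={6}: no change
So after constraint 3: D(Y) = {4}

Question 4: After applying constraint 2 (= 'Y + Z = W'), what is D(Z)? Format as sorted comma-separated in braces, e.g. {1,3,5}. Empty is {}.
Constraint 1 (W != U) on D(W)={1,2,5,6} D(U)={2,5,6}: no change
Constraint 2 (Y + Z = W) on D(Y)={4,5,6} D(Z)={2,4,5} D(W)={1,2,5,6}: Y {4,5,6}->{4}; Z {2,4,5}->{2}; W {1,2,5,6}->{6}
So after constraint 2: D(Z) = {2}

Answer: {2}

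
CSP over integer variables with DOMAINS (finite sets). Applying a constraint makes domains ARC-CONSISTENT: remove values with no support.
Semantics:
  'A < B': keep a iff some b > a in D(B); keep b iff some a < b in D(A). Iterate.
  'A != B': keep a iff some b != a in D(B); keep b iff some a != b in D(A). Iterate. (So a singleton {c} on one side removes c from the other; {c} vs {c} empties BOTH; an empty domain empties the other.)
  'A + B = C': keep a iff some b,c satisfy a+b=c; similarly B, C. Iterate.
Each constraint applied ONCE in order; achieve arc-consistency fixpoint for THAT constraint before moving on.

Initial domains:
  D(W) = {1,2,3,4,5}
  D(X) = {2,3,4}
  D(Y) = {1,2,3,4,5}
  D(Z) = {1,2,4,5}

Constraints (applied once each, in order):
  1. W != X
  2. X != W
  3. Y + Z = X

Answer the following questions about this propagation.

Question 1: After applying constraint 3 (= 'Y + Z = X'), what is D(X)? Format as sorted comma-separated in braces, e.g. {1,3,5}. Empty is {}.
Constraint 1 (W != X) on D(W)={1,2,3,4,5} D(X)={2,3,4}: no change
Constraint 2 (X != W) on D(X)={2,3,4} D(W)={1,2,3,4,5}: no change
Constraint 3 (Y + Z = X) on D(Y)={1,2,3,4,5} D(Z)={1,2,4,5} D(X)={2,3,4}: Y {1,2,3,4,5}->{1,2,3}; Z {1,2,4,5}->{1,2}
So after constraint 3: D(X) = {2,3,4}

Answer: {2,3,4}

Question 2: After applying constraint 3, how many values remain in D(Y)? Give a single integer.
Answer: 3

Derivation:
Constraint 1 (W != X) on D(W)={1,2,3,4,5} D(X)={2,3,4}: no change
Constraint 2 (X != W) on D(X)={2,3,4} D(W)={1,2,3,4,5}: no change
Constraint 3 (Y + Z = X) on D(Y)={1,2,3,4,5} D(Z)={1,2,4,5} D(X)={2,3,4}: Y {1,2,3,4,5}->{1,2,3}; Z {1,2,4,5}->{1,2}
So after constraint 3: D(Y)={1,2,3}, size = 3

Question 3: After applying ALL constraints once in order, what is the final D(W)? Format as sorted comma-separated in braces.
Constraint 1 (W != X) on D(W)={1,2,3,4,5} D(X)={2,3,4}: no change
Constraint 2 (X != W) on D(X)={2,3,4} D(W)={1,2,3,4,5}: no change
Constraint 3 (Y + Z = X) on D(Y)={1,2,3,4,5} D(Z)={1,2,4,5} D(X)={2,3,4}: Y {1,2,3,4,5}->{1,2,3}; Z {1,2,4,5}->{1,2}
So after all 3 constraints: D(W) = {1,2,3,4,5}

Answer: {1,2,3,4,5}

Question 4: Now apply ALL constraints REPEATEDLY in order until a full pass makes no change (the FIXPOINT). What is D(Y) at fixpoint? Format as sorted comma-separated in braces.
pass 0 (initial): D(Y)={1,2,3,4,5}
pass 1: Y {1,2,3,4,5}->{1,2,3}; Z {1,2,4,5}->{1,2}
pass 2: no change
Fixpoint after 2 passes: D(Y) = {1,2,3}

Answer: {1,2,3}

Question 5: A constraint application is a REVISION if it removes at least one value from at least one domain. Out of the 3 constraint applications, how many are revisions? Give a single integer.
Answer: 1

Derivation:
Constraint 1 (W != X) on D(W)={1,2,3,4,5} D(X)={2,3,4}: no change => not a revision
Constraint 2 (X != W) on D(X)={2,3,4} D(W)={1,2,3,4,5}: no change => not a revision
Constraint 3 (Y + Z = X) on D(Y)={1,2,3,4,5} D(Z)={1,2,4,5} D(X)={2,3,4}: Y {1,2,3,4,5}->{1,2,3}; Z {1,2,4,5}->{1,2} => REVISION
Total revisions = 1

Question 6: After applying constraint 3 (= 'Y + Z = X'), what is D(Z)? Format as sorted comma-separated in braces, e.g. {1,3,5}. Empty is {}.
Answer: {1,2}

Derivation:
Constraint 1 (W != X) on D(W)={1,2,3,4,5} D(X)={2,3,4}: no change
Constraint 2 (X != W) on D(X)={2,3,4} D(W)={1,2,3,4,5}: no change
Constraint 3 (Y + Z = X) on D(Y)={1,2,3,4,5} D(Z)={1,2,4,5} D(X)={2,3,4}: Y {1,2,3,4,5}->{1,2,3}; Z {1,2,4,5}->{1,2}
So after constraint 3: D(Z) = {1,2}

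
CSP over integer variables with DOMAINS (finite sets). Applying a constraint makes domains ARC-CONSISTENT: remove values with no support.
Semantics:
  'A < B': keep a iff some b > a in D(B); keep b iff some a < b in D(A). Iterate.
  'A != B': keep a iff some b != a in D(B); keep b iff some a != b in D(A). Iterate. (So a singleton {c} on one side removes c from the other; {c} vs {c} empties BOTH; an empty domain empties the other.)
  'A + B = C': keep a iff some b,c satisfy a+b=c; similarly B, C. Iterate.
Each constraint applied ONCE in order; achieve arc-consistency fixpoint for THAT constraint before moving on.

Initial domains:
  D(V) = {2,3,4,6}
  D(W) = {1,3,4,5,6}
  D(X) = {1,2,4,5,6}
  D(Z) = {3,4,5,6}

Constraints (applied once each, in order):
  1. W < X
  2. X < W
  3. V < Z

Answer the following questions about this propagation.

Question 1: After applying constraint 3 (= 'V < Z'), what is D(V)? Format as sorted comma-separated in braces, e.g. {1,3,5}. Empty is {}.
Constraint 1 (W < X) on D(W)={1,3,4,5,6} D(X)={1,2,4,5,6}: W {1,3,4,5,6}->{1,3,4,5}; X {1,2,4,5,6}->{2,4,5,6}
Constraint 2 (X < W) on D(X)={2,4,5,6} D(W)={1,3,4,5}: X {2,4,5,6}->{2,4}; W {1,3,4,5}->{3,4,5}
Constraint 3 (V < Z) on D(V)={2,3,4,6} D(Z)={3,4,5,6}: V {2,3,4,6}->{2,3,4}
So after constraint 3: D(V) = {2,3,4}

Answer: {2,3,4}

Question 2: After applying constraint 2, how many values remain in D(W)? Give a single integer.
Answer: 3

Derivation:
Constraint 1 (W < X) on D(W)={1,3,4,5,6} D(X)={1,2,4,5,6}: W {1,3,4,5,6}->{1,3,4,5}; X {1,2,4,5,6}->{2,4,5,6}
Constraint 2 (X < W) on D(X)={2,4,5,6} D(W)={1,3,4,5}: X {2,4,5,6}->{2,4}; W {1,3,4,5}->{3,4,5}
So after constraint 2: D(W)={3,4,5}, size = 3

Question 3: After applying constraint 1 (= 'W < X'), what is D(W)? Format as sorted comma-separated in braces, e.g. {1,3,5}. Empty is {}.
Constraint 1 (W < X) on D(W)={1,3,4,5,6} D(X)={1,2,4,5,6}: W {1,3,4,5,6}->{1,3,4,5}; X {1,2,4,5,6}->{2,4,5,6}
So after constraint 1: D(W) = {1,3,4,5}

Answer: {1,3,4,5}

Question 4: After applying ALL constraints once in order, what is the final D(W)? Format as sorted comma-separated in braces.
Answer: {3,4,5}

Derivation:
Constraint 1 (W < X) on D(W)={1,3,4,5,6} D(X)={1,2,4,5,6}: W {1,3,4,5,6}->{1,3,4,5}; X {1,2,4,5,6}->{2,4,5,6}
Constraint 2 (X < W) on D(X)={2,4,5,6} D(W)={1,3,4,5}: X {2,4,5,6}->{2,4}; W {1,3,4,5}->{3,4,5}
Constraint 3 (V < Z) on D(V)={2,3,4,6} D(Z)={3,4,5,6}: V {2,3,4,6}->{2,3,4}
So after all 3 constraints: D(W) = {3,4,5}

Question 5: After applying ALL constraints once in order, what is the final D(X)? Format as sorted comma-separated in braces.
Constraint 1 (W < X) on D(W)={1,3,4,5,6} D(X)={1,2,4,5,6}: W {1,3,4,5,6}->{1,3,4,5}; X {1,2,4,5,6}->{2,4,5,6}
Constraint 2 (X < W) on D(X)={2,4,5,6} D(W)={1,3,4,5}: X {2,4,5,6}->{2,4}; W {1,3,4,5}->{3,4,5}
Constraint 3 (V < Z) on D(V)={2,3,4,6} D(Z)={3,4,5,6}: V {2,3,4,6}->{2,3,4}
So after all 3 constraints: D(X) = {2,4}

Answer: {2,4}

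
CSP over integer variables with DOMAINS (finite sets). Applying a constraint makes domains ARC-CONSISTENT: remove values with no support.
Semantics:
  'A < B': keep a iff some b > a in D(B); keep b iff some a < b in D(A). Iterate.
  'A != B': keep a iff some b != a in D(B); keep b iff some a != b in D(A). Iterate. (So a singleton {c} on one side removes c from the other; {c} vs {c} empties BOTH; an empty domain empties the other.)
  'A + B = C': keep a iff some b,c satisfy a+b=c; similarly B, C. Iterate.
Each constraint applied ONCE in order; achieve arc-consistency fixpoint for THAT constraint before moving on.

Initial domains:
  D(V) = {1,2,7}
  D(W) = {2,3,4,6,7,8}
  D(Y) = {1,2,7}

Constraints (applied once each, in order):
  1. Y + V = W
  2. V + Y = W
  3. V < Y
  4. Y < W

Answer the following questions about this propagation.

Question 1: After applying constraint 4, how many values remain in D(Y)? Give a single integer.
Constraint 1 (Y + V = W) on D(Y)={1,2,7} D(V)={1,2,7} D(W)={2,3,4,6,7,8}: W {2,3,4,6,7,8}->{2,3,4,8}
Constraint 2 (V + Y = W) on D(V)={1,2,7} D(Y)={1,2,7} D(W)={2,3,4,8}: no change
Constraint 3 (V < Y) on D(V)={1,2,7} D(Y)={1,2,7}: V {1,2,7}->{1,2}; Y {1,2,7}->{2,7}
Constraint 4 (Y < W) on D(Y)={2,7} D(W)={2,3,4,8}: W {2,3,4,8}->{3,4,8}
So after constraint 4: D(Y)={2,7}, size = 2

Answer: 2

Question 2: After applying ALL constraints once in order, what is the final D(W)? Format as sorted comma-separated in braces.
Answer: {3,4,8}

Derivation:
Constraint 1 (Y + V = W) on D(Y)={1,2,7} D(V)={1,2,7} D(W)={2,3,4,6,7,8}: W {2,3,4,6,7,8}->{2,3,4,8}
Constraint 2 (V + Y = W) on D(V)={1,2,7} D(Y)={1,2,7} D(W)={2,3,4,8}: no change
Constraint 3 (V < Y) on D(V)={1,2,7} D(Y)={1,2,7}: V {1,2,7}->{1,2}; Y {1,2,7}->{2,7}
Constraint 4 (Y < W) on D(Y)={2,7} D(W)={2,3,4,8}: W {2,3,4,8}->{3,4,8}
So after all 4 constraints: D(W) = {3,4,8}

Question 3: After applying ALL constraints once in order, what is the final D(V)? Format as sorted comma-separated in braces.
Answer: {1,2}

Derivation:
Constraint 1 (Y + V = W) on D(Y)={1,2,7} D(V)={1,2,7} D(W)={2,3,4,6,7,8}: W {2,3,4,6,7,8}->{2,3,4,8}
Constraint 2 (V + Y = W) on D(V)={1,2,7} D(Y)={1,2,7} D(W)={2,3,4,8}: no change
Constraint 3 (V < Y) on D(V)={1,2,7} D(Y)={1,2,7}: V {1,2,7}->{1,2}; Y {1,2,7}->{2,7}
Constraint 4 (Y < W) on D(Y)={2,7} D(W)={2,3,4,8}: W {2,3,4,8}->{3,4,8}
So after all 4 constraints: D(V) = {1,2}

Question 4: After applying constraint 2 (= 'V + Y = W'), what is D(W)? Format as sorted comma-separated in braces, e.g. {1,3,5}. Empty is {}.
Answer: {2,3,4,8}

Derivation:
Constraint 1 (Y + V = W) on D(Y)={1,2,7} D(V)={1,2,7} D(W)={2,3,4,6,7,8}: W {2,3,4,6,7,8}->{2,3,4,8}
Constraint 2 (V + Y = W) on D(V)={1,2,7} D(Y)={1,2,7} D(W)={2,3,4,8}: no change
So after constraint 2: D(W) = {2,3,4,8}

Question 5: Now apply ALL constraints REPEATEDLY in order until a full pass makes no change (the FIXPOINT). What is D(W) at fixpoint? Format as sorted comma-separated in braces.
pass 0 (initial): D(W)={2,3,4,6,7,8}
pass 1: V {1,2,7}->{1,2}; W {2,3,4,6,7,8}->{3,4,8}; Y {1,2,7}->{2,7}
pass 2: no change
Fixpoint after 2 passes: D(W) = {3,4,8}

Answer: {3,4,8}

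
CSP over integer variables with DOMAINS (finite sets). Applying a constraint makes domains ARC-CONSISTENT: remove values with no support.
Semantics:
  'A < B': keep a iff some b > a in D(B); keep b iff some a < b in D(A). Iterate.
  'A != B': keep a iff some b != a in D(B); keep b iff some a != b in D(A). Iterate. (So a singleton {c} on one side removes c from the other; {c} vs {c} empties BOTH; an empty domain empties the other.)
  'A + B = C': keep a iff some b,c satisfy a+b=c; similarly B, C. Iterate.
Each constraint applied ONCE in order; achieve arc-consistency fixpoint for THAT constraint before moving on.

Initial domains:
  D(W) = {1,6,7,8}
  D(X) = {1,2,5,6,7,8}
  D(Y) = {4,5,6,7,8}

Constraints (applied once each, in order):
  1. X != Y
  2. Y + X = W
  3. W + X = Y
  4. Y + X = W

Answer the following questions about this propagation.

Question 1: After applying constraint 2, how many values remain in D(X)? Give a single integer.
Constraint 1 (X != Y) on D(X)={1,2,5,6,7,8} D(Y)={4,5,6,7,8}: no change
Constraint 2 (Y + X = W) on D(Y)={4,5,6,7,8} D(X)={1,2,5,6,7,8} D(W)={1,6,7,8}: Y {4,5,6,7,8}->{4,5,6,7}; X {1,2,5,6,7,8}->{1,2}; W {1,6,7,8}->{6,7,8}
So after constraint 2: D(X)={1,2}, size = 2

Answer: 2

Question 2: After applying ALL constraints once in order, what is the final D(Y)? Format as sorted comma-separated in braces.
Constraint 1 (X != Y) on D(X)={1,2,5,6,7,8} D(Y)={4,5,6,7,8}: no change
Constraint 2 (Y + X = W) on D(Y)={4,5,6,7,8} D(X)={1,2,5,6,7,8} D(W)={1,6,7,8}: Y {4,5,6,7,8}->{4,5,6,7}; X {1,2,5,6,7,8}->{1,2}; W {1,6,7,8}->{6,7,8}
Constraint 3 (W + X = Y) on D(W)={6,7,8} D(X)={1,2} D(Y)={4,5,6,7}: W {6,7,8}->{6}; X {1,2}->{1}; Y {4,5,6,7}->{7}
Constraint 4 (Y + X = W) on D(Y)={7} D(X)={1} D(W)={6}: Y {7}->{}; X {1}->{}; W {6}->{}
So after all 4 constraints: D(Y) = {}

Answer: {}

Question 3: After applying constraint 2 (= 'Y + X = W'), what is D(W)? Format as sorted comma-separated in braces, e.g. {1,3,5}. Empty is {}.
Answer: {6,7,8}

Derivation:
Constraint 1 (X != Y) on D(X)={1,2,5,6,7,8} D(Y)={4,5,6,7,8}: no change
Constraint 2 (Y + X = W) on D(Y)={4,5,6,7,8} D(X)={1,2,5,6,7,8} D(W)={1,6,7,8}: Y {4,5,6,7,8}->{4,5,6,7}; X {1,2,5,6,7,8}->{1,2}; W {1,6,7,8}->{6,7,8}
So after constraint 2: D(W) = {6,7,8}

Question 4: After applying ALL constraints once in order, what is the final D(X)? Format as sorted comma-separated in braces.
Answer: {}

Derivation:
Constraint 1 (X != Y) on D(X)={1,2,5,6,7,8} D(Y)={4,5,6,7,8}: no change
Constraint 2 (Y + X = W) on D(Y)={4,5,6,7,8} D(X)={1,2,5,6,7,8} D(W)={1,6,7,8}: Y {4,5,6,7,8}->{4,5,6,7}; X {1,2,5,6,7,8}->{1,2}; W {1,6,7,8}->{6,7,8}
Constraint 3 (W + X = Y) on D(W)={6,7,8} D(X)={1,2} D(Y)={4,5,6,7}: W {6,7,8}->{6}; X {1,2}->{1}; Y {4,5,6,7}->{7}
Constraint 4 (Y + X = W) on D(Y)={7} D(X)={1} D(W)={6}: Y {7}->{}; X {1}->{}; W {6}->{}
So after all 4 constraints: D(X) = {}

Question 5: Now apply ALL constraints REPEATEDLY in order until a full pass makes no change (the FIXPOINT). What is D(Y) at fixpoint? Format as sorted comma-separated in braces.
pass 0 (initial): D(Y)={4,5,6,7,8}
pass 1: W {1,6,7,8}->{}; X {1,2,5,6,7,8}->{}; Y {4,5,6,7,8}->{}
pass 2: no change
Fixpoint after 2 passes: D(Y) = {}

Answer: {}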